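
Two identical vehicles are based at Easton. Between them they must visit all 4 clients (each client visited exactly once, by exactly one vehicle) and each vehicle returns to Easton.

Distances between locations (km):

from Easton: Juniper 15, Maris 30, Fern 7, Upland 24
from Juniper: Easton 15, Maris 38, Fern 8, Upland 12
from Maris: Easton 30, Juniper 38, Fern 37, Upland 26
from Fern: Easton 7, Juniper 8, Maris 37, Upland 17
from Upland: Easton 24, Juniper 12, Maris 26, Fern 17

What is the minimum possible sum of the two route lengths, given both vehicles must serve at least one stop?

Minimum combined distance: 97 km.

Try each way of splitting the stops between the two vehicles (each non-empty) and, for each split, find the best tour for each vehicle:
  {Juniper} + {Maris, Fern, Upland}: 30 + 80 = 110
  {Maris} + {Juniper, Fern, Upland}: 60 + 51 = 111
  {Juniper, Maris} + {Fern, Upland}: 83 + 48 = 131
  {Fern} + {Juniper, Maris, Upland}: 14 + 83 = 97
  {Juniper, Fern} + {Maris, Upland}: 30 + 80 = 110
  {Maris, Fern} + {Juniper, Upland}: 74 + 51 = 125
  … (7 splits in total)
Best: vehicle 1 Easton → Fern → Easton = 14; vehicle 2 Easton → Juniper → Upland → Maris → Easton = 83; combined 97.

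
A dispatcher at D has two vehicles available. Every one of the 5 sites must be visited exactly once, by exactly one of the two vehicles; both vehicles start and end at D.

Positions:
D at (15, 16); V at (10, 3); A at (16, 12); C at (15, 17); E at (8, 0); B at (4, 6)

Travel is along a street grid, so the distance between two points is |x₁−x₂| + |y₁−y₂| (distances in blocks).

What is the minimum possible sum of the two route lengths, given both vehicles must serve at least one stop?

Check every non-empty split of the stops between the two vehicles; for each half take its own optimal tour:
  {V} + {A, C, E, B}: 36 + 58 = 94
  {A} + {V, C, E, B}: 10 + 56 = 66
  {V, A} + {C, E, B}: 38 + 56 = 94
  {C} + {V, A, E, B}: 2 + 56 = 58
  {V, C} + {A, E, B}: 38 + 56 = 94
  {A, C} + {V, E, B}: 12 + 54 = 66
  … (15 splits in total)
Best: vehicle 1 D → C → D = 2; vehicle 2 D → V → E → B → A → D = 56; combined 58.

58 blocks — the smallest possible combined total.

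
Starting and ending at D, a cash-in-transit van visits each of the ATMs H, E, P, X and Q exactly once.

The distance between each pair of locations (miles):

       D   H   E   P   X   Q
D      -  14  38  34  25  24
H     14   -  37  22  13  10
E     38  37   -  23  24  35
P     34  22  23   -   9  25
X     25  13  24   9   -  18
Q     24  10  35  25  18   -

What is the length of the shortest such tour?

112 miles — the shortest possible round trip.

There are 60 distinct closed tours to check (reversals are equivalent).
D → H → E → P → X → Q → D: 14+37+23+9+18+24 = 125
D → H → E → P → Q → X → D: 14+37+23+25+18+25 = 142
D → H → E → X → P → Q → D: 14+37+24+9+25+24 = 133
D → H → E → X → Q → P → D: 14+37+24+18+25+34 = 152
D → H → E → Q → P → X → D: 14+37+35+25+9+25 = 145
D → H → E → Q → X → P → D: 14+37+35+18+9+34 = 147
D → H → P → E → X → Q → D: 14+22+23+24+18+24 = 125
D → H → P → E → Q → X → D: 14+22+23+35+18+25 = 137
D → H → P → X → E → Q → D: 14+22+9+24+35+24 = 128
D → H → P → X → Q → E → D: 14+22+9+18+35+38 = 136
D → H → P → Q → E → X → D: 14+22+25+35+24+25 = 145
D → H → P → Q → X → E → D: 14+22+25+18+24+38 = 141
D → H → X → E → P → Q → D: 14+13+24+23+25+24 = 123
D → H → X → E → Q → P → D: 14+13+24+35+25+34 = 145
… (46 more)
D → H → Q → X → P → E → D: 14+10+18+9+23+38 = 112  ← best
The minimum is 112.
One optimal route: D → H → Q → X → P → E → D (or its reverse).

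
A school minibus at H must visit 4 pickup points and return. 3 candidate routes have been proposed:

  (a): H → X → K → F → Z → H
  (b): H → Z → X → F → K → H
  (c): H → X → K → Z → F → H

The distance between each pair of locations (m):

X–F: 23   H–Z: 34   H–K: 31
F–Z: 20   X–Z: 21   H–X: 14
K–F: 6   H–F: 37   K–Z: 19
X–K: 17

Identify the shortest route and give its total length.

91 m — (a) is the shortest.

(a): 14 + 17 + 6 + 20 + 34 = 91
(b): 34 + 21 + 23 + 6 + 31 = 115
(c): 14 + 17 + 19 + 20 + 37 = 107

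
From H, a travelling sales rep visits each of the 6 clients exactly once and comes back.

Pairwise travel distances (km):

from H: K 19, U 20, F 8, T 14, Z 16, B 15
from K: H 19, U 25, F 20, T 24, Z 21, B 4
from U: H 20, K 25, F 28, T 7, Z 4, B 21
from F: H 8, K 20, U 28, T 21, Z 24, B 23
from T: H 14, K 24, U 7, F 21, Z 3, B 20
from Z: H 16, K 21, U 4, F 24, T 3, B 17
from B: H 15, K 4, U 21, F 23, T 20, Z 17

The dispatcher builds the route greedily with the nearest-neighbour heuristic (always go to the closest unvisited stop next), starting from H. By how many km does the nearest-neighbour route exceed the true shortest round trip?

Excess over optimum: 5 km.

From H: F=8, T=14, B=15, Z=16, K=19, U=20 → choose F (8).
From F: K=20, T=21, B=23, Z=24, U=28 → choose K (20).
From K: B=4, Z=21, T=24, U=25 → choose B (4).
From B: Z=17, T=20, U=21 → choose Z (17).
From Z: T=3, U=4 → choose T (3).
From T: U=7 → choose U (7).
NN route H → F → K → B → Z → T → U → H costs 79.
Optimal: H → F → K → B → U → Z → T → H costs 74 (by enumerating all 360 distinct tours).
Excess = 79 − 74 = 5.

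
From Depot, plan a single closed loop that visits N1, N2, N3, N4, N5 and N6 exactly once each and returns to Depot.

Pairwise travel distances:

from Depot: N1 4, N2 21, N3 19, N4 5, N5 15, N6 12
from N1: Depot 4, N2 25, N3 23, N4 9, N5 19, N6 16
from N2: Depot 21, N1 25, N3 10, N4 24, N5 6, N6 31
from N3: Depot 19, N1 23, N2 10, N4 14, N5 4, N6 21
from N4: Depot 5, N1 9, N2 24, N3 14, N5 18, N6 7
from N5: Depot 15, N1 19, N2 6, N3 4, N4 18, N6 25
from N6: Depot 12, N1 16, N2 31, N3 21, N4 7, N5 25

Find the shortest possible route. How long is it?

Shortest round trip = 72.

With 6 stops there are 6!/2 = 360 distinct round trips (a route and its reverse cost the same).
Depot-N1-N2-N3-N4-N5-N6-Depot: 4+25+10+14+18+25+12 = 108
Depot-N1-N2-N3-N4-N6-N5-Depot: 4+25+10+14+7+25+15 = 100
Depot-N1-N2-N3-N5-N4-N6-Depot: 4+25+10+4+18+7+12 = 80
Depot-N1-N2-N3-N5-N6-N4-Depot: 4+25+10+4+25+7+5 = 80
Depot-N1-N2-N3-N6-N4-N5-Depot: 4+25+10+21+7+18+15 = 100
Depot-N1-N2-N3-N6-N5-N4-Depot: 4+25+10+21+25+18+5 = 108
Depot-N1-N2-N4-N3-N5-N6-Depot: 4+25+24+14+4+25+12 = 108
Depot-N1-N2-N4-N3-N6-N5-Depot: 4+25+24+14+21+25+15 = 128
… (352 more)
Depot-N1-N2-N5-N3-N4-N6-Depot: 4+25+6+4+14+7+12 = 72  ← best
The minimum is 72.
One optimal route: Depot → N1 → N2 → N5 → N3 → N4 → N6 → Depot (or its reverse).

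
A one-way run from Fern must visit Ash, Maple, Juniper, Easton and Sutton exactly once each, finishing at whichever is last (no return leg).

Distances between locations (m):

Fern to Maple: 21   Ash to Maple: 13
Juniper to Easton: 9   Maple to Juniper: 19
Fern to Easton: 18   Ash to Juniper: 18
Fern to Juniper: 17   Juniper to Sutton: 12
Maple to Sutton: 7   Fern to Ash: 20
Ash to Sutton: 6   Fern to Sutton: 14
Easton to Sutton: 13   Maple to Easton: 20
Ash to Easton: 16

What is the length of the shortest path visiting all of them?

55 m — the minimum one-way total.

There are 5! = 120 possible orderings.
Fern→Ash→Maple→Juniper→Easton→Sutton: 20+13+19+9+13 = 74
Fern→Ash→Maple→Juniper→Sutton→Easton: 20+13+19+12+13 = 77
Fern→Ash→Maple→Easton→Juniper→Sutton: 20+13+20+9+12 = 74
Fern→Ash→Maple→Easton→Sutton→Juniper: 20+13+20+13+12 = 78
Fern→Ash→Maple→Sutton→Juniper→Easton: 20+13+7+12+9 = 61
Fern→Ash→Maple→Sutton→Easton→Juniper: 20+13+7+13+9 = 62
Fern→Ash→Juniper→Maple→Easton→Sutton: 20+18+19+20+13 = 90
Fern→Ash→Juniper→Maple→Sutton→Easton: 20+18+19+7+13 = 77
Fern→Ash→Juniper→Easton→Maple→Sutton: 20+18+9+20+7 = 74
Fern→Ash→Juniper→Easton→Sutton→Maple: 20+18+9+13+7 = 67
Fern→Ash→Juniper→Sutton→Maple→Easton: 20+18+12+7+20 = 77
Fern→Ash→Juniper→Sutton→Easton→Maple: 20+18+12+13+20 = 83
Fern→Ash→Easton→Maple→Juniper→Sutton: 20+16+20+19+12 = 87
Fern→Ash→Easton→Maple→Sutton→Juniper: 20+16+20+7+12 = 75
… (106 more)
Fern→Juniper→Easton→Ash→Sutton→Maple: 17+9+16+6+7 = 55  ← best
The minimum is 55.
One shortest path: Fern → Juniper → Easton → Ash → Sutton → Maple.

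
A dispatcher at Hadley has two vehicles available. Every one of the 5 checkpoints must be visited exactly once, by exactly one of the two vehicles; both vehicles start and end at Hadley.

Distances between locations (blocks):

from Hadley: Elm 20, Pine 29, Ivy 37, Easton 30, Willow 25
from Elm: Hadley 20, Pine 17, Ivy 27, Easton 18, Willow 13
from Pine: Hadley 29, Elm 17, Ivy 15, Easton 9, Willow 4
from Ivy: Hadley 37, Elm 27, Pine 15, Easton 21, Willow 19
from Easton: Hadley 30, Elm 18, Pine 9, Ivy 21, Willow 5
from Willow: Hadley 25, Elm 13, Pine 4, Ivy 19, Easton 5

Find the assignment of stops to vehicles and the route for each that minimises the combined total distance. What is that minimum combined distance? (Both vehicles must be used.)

Minimum combined distance: 131 blocks.

There are 2^4 − 1 = 15 ways to divide the 5 stops into two non-empty groups. For each, the best each vehicle can do is its own shortest tour through its group:
  {Elm} + {Pine, Ivy, Easton, Willow}: 40 + 91 = 131
  {Pine} + {Elm, Ivy, Easton, Willow}: 58 + 96 = 154
  {Elm, Pine} + {Ivy, Easton, Willow}: 66 + 88 = 154
  {Ivy} + {Elm, Pine, Easton, Willow}: 74 + 76 = 150
  {Elm, Ivy} + {Pine, Easton, Willow}: 84 + 68 = 152
  {Pine, Ivy} + {Elm, Easton, Willow}: 81 + 68 = 149
  … (15 splits in total)
Best: vehicle 1 Hadley → Elm → Hadley = 40; vehicle 2 Hadley → Ivy → Pine → Easton → Willow → Hadley = 91; combined 131.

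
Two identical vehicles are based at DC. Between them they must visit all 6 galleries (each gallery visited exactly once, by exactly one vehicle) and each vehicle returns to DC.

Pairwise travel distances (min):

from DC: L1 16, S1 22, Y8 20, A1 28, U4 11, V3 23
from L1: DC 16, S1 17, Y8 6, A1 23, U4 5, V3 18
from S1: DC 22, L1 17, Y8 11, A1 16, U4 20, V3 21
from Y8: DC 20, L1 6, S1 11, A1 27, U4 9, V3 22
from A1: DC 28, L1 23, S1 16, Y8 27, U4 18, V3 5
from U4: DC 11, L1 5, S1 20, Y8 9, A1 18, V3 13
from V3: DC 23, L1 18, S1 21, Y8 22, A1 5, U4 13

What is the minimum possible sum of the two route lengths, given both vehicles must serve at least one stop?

Minimum combined distance: 99 min.

There are 2^5 − 1 = 31 ways to divide the 6 stops into two non-empty groups. For each, the best each vehicle can do is its own shortest tour through its group:
  {L1} + {S1, Y8, A1, U4, V3}: 32 + 75 = 107
  {S1} + {L1, Y8, A1, U4, V3}: 44 + 77 = 121
  {L1, S1} + {Y8, A1, U4, V3}: 55 + 75 = 130
  {Y8} + {L1, S1, A1, U4, V3}: 40 + 77 = 117
  {L1, Y8} + {S1, A1, U4, V3}: 42 + 67 = 109
  {S1, Y8} + {L1, A1, U4, V3}: 53 + 67 = 120
  … (31 splits in total)
  {U4} + {L1, S1, Y8, A1, V3}: 22 + 77 = 99  ← best
Best: vehicle 1 DC → U4 → DC = 22; vehicle 2 DC → L1 → Y8 → S1 → A1 → V3 → DC = 77; combined 99.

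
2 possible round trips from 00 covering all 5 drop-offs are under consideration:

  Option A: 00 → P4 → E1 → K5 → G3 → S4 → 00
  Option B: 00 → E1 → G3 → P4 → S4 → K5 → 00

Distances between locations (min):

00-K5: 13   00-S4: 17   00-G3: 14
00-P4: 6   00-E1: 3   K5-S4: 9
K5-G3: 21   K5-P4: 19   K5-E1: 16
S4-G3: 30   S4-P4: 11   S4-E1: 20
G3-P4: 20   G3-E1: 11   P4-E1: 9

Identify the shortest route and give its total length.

Shortest is Option B, total 67 min.

Option A: 6 + 9 + 16 + 21 + 30 + 17 = 99
Option B: 3 + 11 + 20 + 11 + 9 + 13 = 67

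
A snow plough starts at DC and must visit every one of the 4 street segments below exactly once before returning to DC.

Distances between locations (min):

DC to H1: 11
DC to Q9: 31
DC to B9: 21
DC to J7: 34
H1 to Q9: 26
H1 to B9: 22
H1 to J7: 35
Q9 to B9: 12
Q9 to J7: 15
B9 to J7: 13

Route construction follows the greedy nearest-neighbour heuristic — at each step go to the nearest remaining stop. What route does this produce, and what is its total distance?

94 min along DC → H1 → B9 → Q9 → J7 → DC.

DC → [H1:11 / B9:21 / Q9:31 / J7:34] → H1 (11)
H1 → [B9:22 / Q9:26 / J7:35] → B9 (22)
B9 → [Q9:12 / J7:13] → Q9 (12)
Q9 → [J7:15] → J7 (15)
Return J7→DC: 34.
Total = 11 + 22 + 12 + 15 + 34 = 94.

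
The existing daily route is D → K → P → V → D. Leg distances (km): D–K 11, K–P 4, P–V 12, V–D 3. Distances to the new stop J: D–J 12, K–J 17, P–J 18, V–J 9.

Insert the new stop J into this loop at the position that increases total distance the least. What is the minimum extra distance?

+15 km — insert J between P and V.

Insertion cost between consecutive stops i–j is d(i,J) + d(J,j) − d(i,j):
  between D and K: 12 + 17 − 11 = 18
  between K and P: 17 + 18 − 4 = 31
  between P and V: 18 + 9 − 12 = 15
  between V and D: 9 + 12 − 3 = 18
Cheapest insertion is between P and V, adding 15.
New total = 30 + 15 = 45.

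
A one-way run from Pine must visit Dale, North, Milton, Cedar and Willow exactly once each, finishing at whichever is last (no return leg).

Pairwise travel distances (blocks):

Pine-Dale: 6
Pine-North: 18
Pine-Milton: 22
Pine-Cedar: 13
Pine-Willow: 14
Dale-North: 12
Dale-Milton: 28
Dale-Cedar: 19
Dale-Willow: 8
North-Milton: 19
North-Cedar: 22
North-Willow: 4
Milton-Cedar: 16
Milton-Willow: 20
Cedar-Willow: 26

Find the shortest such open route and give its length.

There are 5! = 120 possible orderings.
Pine → Dale → North → Milton → Cedar → Willow: 6+12+19+16+26 = 79
Pine → Dale → North → Milton → Willow → Cedar: 6+12+19+20+26 = 83
Pine → Dale → North → Cedar → Milton → Willow: 6+12+22+16+20 = 76
Pine → Dale → North → Cedar → Willow → Milton: 6+12+22+26+20 = 86
Pine → Dale → North → Willow → Milton → Cedar: 6+12+4+20+16 = 58
Pine → Dale → North → Willow → Cedar → Milton: 6+12+4+26+16 = 64
Pine → Dale → Milton → North → Cedar → Willow: 6+28+19+22+26 = 101
Pine → Dale → Milton → North → Willow → Cedar: 6+28+19+4+26 = 83
Pine → Dale → Milton → Cedar → North → Willow: 6+28+16+22+4 = 76
Pine → Dale → Milton → Cedar → Willow → North: 6+28+16+26+4 = 80
Pine → Dale → Milton → Willow → North → Cedar: 6+28+20+4+22 = 80
Pine → Dale → Milton → Willow → Cedar → North: 6+28+20+26+22 = 102
Pine → Dale → Cedar → North → Milton → Willow: 6+19+22+19+20 = 86
Pine → Dale → Cedar → North → Willow → Milton: 6+19+22+4+20 = 71
… (106 more)
Pine → Dale → Willow → North → Milton → Cedar: 6+8+4+19+16 = 53  ← best
The minimum is 53.
One shortest path: Pine → Dale → Willow → North → Milton → Cedar.

Shortest open route: 53 blocks.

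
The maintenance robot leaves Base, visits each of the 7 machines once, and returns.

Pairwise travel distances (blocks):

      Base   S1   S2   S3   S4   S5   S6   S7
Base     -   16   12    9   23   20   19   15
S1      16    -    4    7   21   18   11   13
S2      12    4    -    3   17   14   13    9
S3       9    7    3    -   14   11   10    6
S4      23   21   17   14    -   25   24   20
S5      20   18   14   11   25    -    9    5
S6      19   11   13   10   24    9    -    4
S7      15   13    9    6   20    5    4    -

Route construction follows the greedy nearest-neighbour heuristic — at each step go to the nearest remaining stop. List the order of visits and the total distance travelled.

84 blocks along Base → S3 → S2 → S1 → S6 → S7 → S5 → S4 → Base.

From Base: distances to unvisited — S3=9, S2=12, S7=15, S1=16, S6=19, S5=20, S4=23. Nearest is S3 (9).
From S3: distances to unvisited — S2=3, S7=6, S1=7, S6=10, S5=11, S4=14. Nearest is S2 (3).
From S2: distances to unvisited — S1=4, S7=9, S6=13, S5=14, S4=17. Nearest is S1 (4).
From S1: distances to unvisited — S6=11, S7=13, S5=18, S4=21. Nearest is S6 (11).
From S6: distances to unvisited — S7=4, S5=9, S4=24. Nearest is S7 (4).
From S7: distances to unvisited — S5=5, S4=20. Nearest is S5 (5).
From S5: distances to unvisited — S4=25. Nearest is S4 (25).
Return S4→Base: 23.
Total = 9 + 3 + 4 + 11 + 4 + 5 + 25 + 23 = 84.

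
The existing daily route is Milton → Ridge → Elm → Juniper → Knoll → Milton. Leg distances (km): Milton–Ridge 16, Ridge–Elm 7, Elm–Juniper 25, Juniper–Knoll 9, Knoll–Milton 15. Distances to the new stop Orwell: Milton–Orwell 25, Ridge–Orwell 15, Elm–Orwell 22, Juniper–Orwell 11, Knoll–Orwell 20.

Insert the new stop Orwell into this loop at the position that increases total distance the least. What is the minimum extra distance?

Minimum extra distance: 8 km, inserting Orwell between Elm and Juniper.

Insertion cost between consecutive stops i–j is d(i,Orwell) + d(Orwell,j) − d(i,j):
  between Milton and Ridge: 25 + 15 − 16 = 24
  between Ridge and Elm: 15 + 22 − 7 = 30
  between Elm and Juniper: 22 + 11 − 25 = 8
  between Juniper and Knoll: 11 + 20 − 9 = 22
  between Knoll and Milton: 20 + 25 − 15 = 30
Cheapest insertion is between Elm and Juniper, adding 8.
New total = 72 + 8 = 80.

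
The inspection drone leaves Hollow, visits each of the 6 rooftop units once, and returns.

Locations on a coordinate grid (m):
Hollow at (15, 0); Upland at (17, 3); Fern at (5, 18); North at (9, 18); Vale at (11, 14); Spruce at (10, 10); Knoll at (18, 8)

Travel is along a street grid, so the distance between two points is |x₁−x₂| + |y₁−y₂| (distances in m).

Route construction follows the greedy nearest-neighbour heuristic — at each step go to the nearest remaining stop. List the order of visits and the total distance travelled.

Nearest-neighbour total = 64 m; route Hollow → Upland → Knoll → Spruce → Vale → North → Fern → Hollow.

At Hollow the remaining stops are Upland 5, Knoll 11, Spruce 15, Vale 18, North 24, Fern 28; go to Upland.
At Upland the remaining stops are Knoll 6, Spruce 14, Vale 17, North 23, Fern 27; go to Knoll.
At Knoll the remaining stops are Spruce 10, Vale 13, North 19, Fern 23; go to Spruce.
At Spruce the remaining stops are Vale 5, North 9, Fern 13; go to Vale.
At Vale the remaining stops are North 6, Fern 10; go to North.
At North the remaining stops are Fern 4; go to Fern.
Return Fern→Hollow: 28.
Total = 5 + 6 + 10 + 5 + 6 + 4 + 28 = 64.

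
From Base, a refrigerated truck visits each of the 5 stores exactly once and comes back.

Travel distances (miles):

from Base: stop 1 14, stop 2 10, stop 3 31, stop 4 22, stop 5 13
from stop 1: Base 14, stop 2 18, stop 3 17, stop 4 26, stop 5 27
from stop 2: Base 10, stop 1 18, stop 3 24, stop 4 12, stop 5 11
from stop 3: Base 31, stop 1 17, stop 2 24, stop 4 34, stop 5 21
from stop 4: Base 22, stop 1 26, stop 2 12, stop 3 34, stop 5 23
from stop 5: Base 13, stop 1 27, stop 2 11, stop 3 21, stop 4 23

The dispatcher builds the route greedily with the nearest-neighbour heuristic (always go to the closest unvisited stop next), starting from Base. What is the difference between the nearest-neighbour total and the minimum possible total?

From Base: stop 2=10, stop 5=13, stop 1=14, stop 4=22, stop 3=31 → choose stop 2 (10).
From stop 2: stop 5=11, stop 4=12, stop 1=18, stop 3=24 → choose stop 5 (11).
From stop 5: stop 3=21, stop 4=23, stop 1=27 → choose stop 3 (21).
From stop 3: stop 1=17, stop 4=34 → choose stop 1 (17).
From stop 1: stop 4=26 → choose stop 4 (26).
NN route Base → stop 2 → stop 5 → stop 3 → stop 1 → stop 4 → Base costs 107.
Optimal: Base → stop 1 → stop 3 → stop 5 → stop 2 → stop 4 → Base costs 97 (by enumerating all 60 distinct tours).
Excess = 107 − 97 = 10.

Excess over optimum: 10 miles.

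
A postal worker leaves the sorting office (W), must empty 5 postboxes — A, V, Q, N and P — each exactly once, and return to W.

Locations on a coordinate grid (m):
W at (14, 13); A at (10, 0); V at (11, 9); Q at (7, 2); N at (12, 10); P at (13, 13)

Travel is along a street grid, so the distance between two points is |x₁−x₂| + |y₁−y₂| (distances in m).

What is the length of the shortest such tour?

W → A → V → Q → N → P → W: 17+10+11+13+4+1 = 56
W → A → V → Q → P → N → W: 17+10+11+17+4+5 = 64
W → A → V → N → Q → P → W: 17+10+2+13+17+1 = 60
W → A → V → N → P → Q → W: 17+10+2+4+17+18 = 68
W → A → V → P → Q → N → W: 17+10+6+17+13+5 = 68
W → A → V → P → N → Q → W: 17+10+6+4+13+18 = 68
W → A → Q → V → N → P → W: 17+5+11+2+4+1 = 40
W → A → Q → V → P → N → W: 17+5+11+6+4+5 = 48
W → A → Q → N → V → P → W: 17+5+13+2+6+1 = 44
W → A → Q → N → P → V → W: 17+5+13+4+6+7 = 52
W → A → Q → P → V → N → W: 17+5+17+6+2+5 = 52
W → A → Q → P → N → V → W: 17+5+17+4+2+7 = 52
W → A → N → V → Q → P → W: 17+12+2+11+17+1 = 60
W → A → N → V → P → Q → W: 17+12+2+6+17+18 = 72
… (46 more)
The minimum is 40.
One optimal route: W → A → Q → V → N → P → W (or its reverse).

Minimum total distance: 40 m.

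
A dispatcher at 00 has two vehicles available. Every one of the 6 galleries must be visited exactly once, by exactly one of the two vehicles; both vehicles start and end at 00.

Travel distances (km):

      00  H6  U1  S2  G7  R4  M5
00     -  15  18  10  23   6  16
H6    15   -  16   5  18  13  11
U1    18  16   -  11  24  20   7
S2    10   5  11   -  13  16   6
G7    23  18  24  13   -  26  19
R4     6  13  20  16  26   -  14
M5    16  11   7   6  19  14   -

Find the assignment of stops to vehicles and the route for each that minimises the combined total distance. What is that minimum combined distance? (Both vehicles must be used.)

Check every non-empty split of the stops between the two vehicles; for each half take its own optimal tour:
  {H6} + {U1, S2, G7, R4, M5}: 30 + 74 = 104
  {U1} + {H6, S2, G7, R4, M5}: 36 + 72 = 108
  {H6, U1} + {S2, G7, R4, M5}: 49 + 62 = 111
  {S2} + {H6, U1, G7, R4, M5}: 20 + 81 = 101
  {H6, S2} + {U1, G7, R4, M5}: 30 + 74 = 104
  {U1, S2} + {H6, G7, R4, M5}: 39 + 72 = 111
  … (31 splits in total)
  {R4} + {H6, U1, S2, G7, M5}: 12 + 77 = 89  ← best
Best: vehicle 1 00 → R4 → 00 = 12; vehicle 2 00 → H6 → S2 → G7 → M5 → U1 → 00 = 77; combined 89.

89 km — the smallest possible combined total.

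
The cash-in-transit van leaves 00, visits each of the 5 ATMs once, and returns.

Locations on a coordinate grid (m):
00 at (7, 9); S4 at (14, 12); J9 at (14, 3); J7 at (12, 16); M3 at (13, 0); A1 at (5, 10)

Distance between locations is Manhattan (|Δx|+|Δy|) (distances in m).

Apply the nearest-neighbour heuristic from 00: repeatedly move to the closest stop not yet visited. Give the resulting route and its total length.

Total distance 54 m via the nearest-neighbour route 00 → A1 → S4 → J7 → J9 → M3 → 00.

From 00: distances to unvisited — A1=3, S4=10, J7=12, J9=13, M3=15. Nearest is A1 (3).
From A1: distances to unvisited — S4=11, J7=13, J9=16, M3=18. Nearest is S4 (11).
From S4: distances to unvisited — J7=6, J9=9, M3=13. Nearest is J7 (6).
From J7: distances to unvisited — J9=15, M3=17. Nearest is J9 (15).
From J9: distances to unvisited — M3=4. Nearest is M3 (4).
Return M3→00: 15.
Total = 3 + 11 + 6 + 15 + 4 + 15 = 54.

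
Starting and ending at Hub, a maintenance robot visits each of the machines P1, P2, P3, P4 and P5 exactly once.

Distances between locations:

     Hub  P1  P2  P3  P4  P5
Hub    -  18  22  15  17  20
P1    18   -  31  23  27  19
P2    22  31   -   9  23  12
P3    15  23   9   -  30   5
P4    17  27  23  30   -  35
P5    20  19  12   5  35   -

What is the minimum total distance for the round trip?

Hub → P1 → P2 → P3 → P4 → P5 → Hub: 18+31+9+30+35+20 = 143
Hub → P1 → P2 → P3 → P5 → P4 → Hub: 18+31+9+5+35+17 = 115
Hub → P1 → P2 → P4 → P3 → P5 → Hub: 18+31+23+30+5+20 = 127
Hub → P1 → P2 → P4 → P5 → P3 → Hub: 18+31+23+35+5+15 = 127
Hub → P1 → P2 → P5 → P3 → P4 → Hub: 18+31+12+5+30+17 = 113
Hub → P1 → P2 → P5 → P4 → P3 → Hub: 18+31+12+35+30+15 = 141
Hub → P1 → P3 → P2 → P4 → P5 → Hub: 18+23+9+23+35+20 = 128
Hub → P1 → P3 → P2 → P5 → P4 → Hub: 18+23+9+12+35+17 = 114
Hub → P1 → P3 → P4 → P2 → P5 → Hub: 18+23+30+23+12+20 = 126
Hub → P1 → P3 → P4 → P5 → P2 → Hub: 18+23+30+35+12+22 = 140
Hub → P1 → P3 → P5 → P2 → P4 → Hub: 18+23+5+12+23+17 = 98
Hub → P1 → P3 → P5 → P4 → P2 → Hub: 18+23+5+35+23+22 = 126
Hub → P1 → P4 → P2 → P3 → P5 → Hub: 18+27+23+9+5+20 = 102
Hub → P1 → P4 → P2 → P5 → P3 → Hub: 18+27+23+12+5+15 = 100
… (46 more)
Hub → P1 → P5 → P3 → P2 → P4 → Hub: 18+19+5+9+23+17 = 91  ← best
The minimum is 91.
One optimal route: Hub → P1 → P5 → P3 → P2 → P4 → Hub (or its reverse).

Shortest round trip = 91.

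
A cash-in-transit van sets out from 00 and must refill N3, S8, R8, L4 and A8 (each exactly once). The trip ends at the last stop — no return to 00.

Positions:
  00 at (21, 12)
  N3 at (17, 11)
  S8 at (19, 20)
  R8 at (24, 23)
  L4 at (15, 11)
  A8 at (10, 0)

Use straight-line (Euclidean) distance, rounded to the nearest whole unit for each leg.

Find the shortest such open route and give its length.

There are 5! = 120 possible orderings.
00 → N3 → S8 → R8 → L4 → A8: 4+9+6+15+12 = 46
00 → N3 → S8 → R8 → A8 → L4: 4+9+6+27+12 = 58
00 → N3 → S8 → L4 → R8 → A8: 4+9+10+15+27 = 65
00 → N3 → S8 → L4 → A8 → R8: 4+9+10+12+27 = 62
00 → N3 → S8 → A8 → R8 → L4: 4+9+22+27+15 = 77
00 → N3 → S8 → A8 → L4 → R8: 4+9+22+12+15 = 62
00 → N3 → R8 → S8 → L4 → A8: 4+14+6+10+12 = 46
00 → N3 → R8 → S8 → A8 → L4: 4+14+6+22+12 = 58
00 → N3 → R8 → L4 → S8 → A8: 4+14+15+10+22 = 65
00 → N3 → R8 → L4 → A8 → S8: 4+14+15+12+22 = 67
00 → N3 → R8 → A8 → S8 → L4: 4+14+27+22+10 = 77
00 → N3 → R8 → A8 → L4 → S8: 4+14+27+12+10 = 67
00 → N3 → L4 → S8 → R8 → A8: 4+2+10+6+27 = 49
00 → N3 → L4 → S8 → A8 → R8: 4+2+10+22+27 = 65
… (106 more)
00 → R8 → S8 → N3 → L4 → A8: 11+6+9+2+12 = 40  ← best
The minimum is 40.
One shortest path: 00 → R8 → S8 → N3 → L4 → A8.

Shortest open route: 40.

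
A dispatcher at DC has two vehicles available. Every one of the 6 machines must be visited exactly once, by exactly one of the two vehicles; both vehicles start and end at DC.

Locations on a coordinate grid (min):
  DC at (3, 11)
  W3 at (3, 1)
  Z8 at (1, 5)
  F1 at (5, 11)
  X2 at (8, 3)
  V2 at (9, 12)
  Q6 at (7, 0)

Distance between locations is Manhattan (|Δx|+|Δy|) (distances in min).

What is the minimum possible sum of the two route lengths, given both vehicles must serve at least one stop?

Try each way of splitting the stops between the two vehicles (each non-empty) and, for each split, find the best tour for each vehicle:
  {W3} + {Z8, F1, X2, V2, Q6}: 20 + 40 = 60
  {Z8} + {W3, F1, X2, V2, Q6}: 16 + 36 = 52
  {W3, Z8} + {F1, X2, V2, Q6}: 24 + 36 = 60
  {F1} + {W3, Z8, X2, V2, Q6}: 4 + 40 = 44
  {W3, F1} + {Z8, X2, V2, Q6}: 24 + 40 = 64
  {Z8, F1} + {W3, X2, V2, Q6}: 20 + 36 = 56
  … (31 splits in total)
Best: vehicle 1 DC → F1 → DC = 4; vehicle 2 DC → Z8 → W3 → Q6 → X2 → V2 → DC = 40; combined 44.

Minimum combined distance: 44 min.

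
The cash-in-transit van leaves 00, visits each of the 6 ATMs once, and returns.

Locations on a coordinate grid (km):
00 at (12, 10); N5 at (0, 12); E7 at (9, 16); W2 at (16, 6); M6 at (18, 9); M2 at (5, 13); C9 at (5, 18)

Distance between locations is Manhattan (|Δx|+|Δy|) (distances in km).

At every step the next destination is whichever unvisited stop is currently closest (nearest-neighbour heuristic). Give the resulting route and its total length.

From 00: distances to unvisited — M6=7, W2=8, E7=9, M2=10, N5=14, C9=15. Nearest is M6 (7).
From M6: distances to unvisited — W2=5, E7=16, M2=17, N5=21, C9=22. Nearest is W2 (5).
From W2: distances to unvisited — E7=17, M2=18, N5=22, C9=23. Nearest is E7 (17).
From E7: distances to unvisited — C9=6, M2=7, N5=13. Nearest is C9 (6).
From C9: distances to unvisited — M2=5, N5=11. Nearest is M2 (5).
From M2: distances to unvisited — N5=6. Nearest is N5 (6).
Return N5→00: 14.
Total = 7 + 5 + 17 + 6 + 5 + 6 + 14 = 60.

Total distance 60 km via the nearest-neighbour route 00 → M6 → W2 → E7 → C9 → M2 → N5 → 00.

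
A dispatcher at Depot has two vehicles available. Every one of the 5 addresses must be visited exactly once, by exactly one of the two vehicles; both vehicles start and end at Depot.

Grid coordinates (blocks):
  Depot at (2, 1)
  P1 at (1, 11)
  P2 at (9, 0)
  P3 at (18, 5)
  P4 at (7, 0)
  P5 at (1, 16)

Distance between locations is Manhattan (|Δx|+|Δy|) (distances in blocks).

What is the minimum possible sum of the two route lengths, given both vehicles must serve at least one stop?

There are 2^4 − 1 = 15 ways to divide the 5 stops into two non-empty groups. For each, the best each vehicle can do is its own shortest tour through its group:
  {P1} + {P2, P3, P4, P5}: 22 + 66 = 88
  {P2} + {P1, P3, P4, P5}: 16 + 66 = 82
  {P1, P2} + {P3, P4, P5}: 38 + 66 = 104
  {P3} + {P1, P2, P4, P5}: 40 + 48 = 88
  {P1, P3} + {P2, P4, P5}: 54 + 48 = 102
  {P2, P3} + {P1, P4, P5}: 42 + 44 = 86
  … (15 splits in total)
  {P2, P3, P4} + {P1, P5}: 42 + 32 = 74  ← best
Best: vehicle 1 Depot → P3 → P2 → P4 → Depot = 42; vehicle 2 Depot → P1 → P5 → Depot = 32; combined 74.

74 blocks — the smallest possible combined total.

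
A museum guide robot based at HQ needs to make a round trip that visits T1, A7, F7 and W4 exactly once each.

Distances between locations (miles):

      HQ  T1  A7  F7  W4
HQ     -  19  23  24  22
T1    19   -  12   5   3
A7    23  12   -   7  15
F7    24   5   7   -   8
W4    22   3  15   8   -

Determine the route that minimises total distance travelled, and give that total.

HQ → T1 → A7 → F7 → W4 → HQ: 19+12+7+8+22 = 68
HQ → T1 → A7 → W4 → F7 → HQ: 19+12+15+8+24 = 78
HQ → T1 → F7 → A7 → W4 → HQ: 19+5+7+15+22 = 68
HQ → T1 → F7 → W4 → A7 → HQ: 19+5+8+15+23 = 70
HQ → T1 → W4 → A7 → F7 → HQ: 19+3+15+7+24 = 68
HQ → T1 → W4 → F7 → A7 → HQ: 19+3+8+7+23 = 60
HQ → A7 → T1 → F7 → W4 → HQ: 23+12+5+8+22 = 70
HQ → A7 → T1 → W4 → F7 → HQ: 23+12+3+8+24 = 70
HQ → A7 → F7 → T1 → W4 → HQ: 23+7+5+3+22 = 60
HQ → A7 → W4 → T1 → F7 → HQ: 23+15+3+5+24 = 70
HQ → F7 → T1 → A7 → W4 → HQ: 24+5+12+15+22 = 78
HQ → F7 → A7 → T1 → W4 → HQ: 24+7+12+3+22 = 68
The minimum is 60.
One optimal route: HQ → T1 → W4 → F7 → A7 → HQ (or its reverse).

60 miles — the shortest possible round trip.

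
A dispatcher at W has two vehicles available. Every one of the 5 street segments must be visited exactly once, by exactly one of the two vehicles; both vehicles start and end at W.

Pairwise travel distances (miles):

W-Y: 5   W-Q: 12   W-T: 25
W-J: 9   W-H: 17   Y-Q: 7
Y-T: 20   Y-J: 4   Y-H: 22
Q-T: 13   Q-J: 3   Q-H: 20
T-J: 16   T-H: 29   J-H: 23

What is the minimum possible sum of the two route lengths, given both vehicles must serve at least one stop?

81 miles — the smallest possible combined total.

There are 2^4 − 1 = 15 ways to divide the 5 stops into two non-empty groups. For each, the best each vehicle can do is its own shortest tour through its group:
  {Y} + {Q, T, J, H}: 10 + 71 = 81
  {Q} + {Y, T, J, H}: 24 + 71 = 95
  {Y, Q} + {T, J, H}: 24 + 71 = 95
  {T} + {Y, Q, J, H}: 50 + 49 = 99
  {Y, T} + {Q, J, H}: 50 + 49 = 99
  {Q, T} + {Y, J, H}: 50 + 49 = 99
  … (15 splits in total)
Best: vehicle 1 W → Y → W = 10; vehicle 2 W → J → Q → T → H → W = 71; combined 81.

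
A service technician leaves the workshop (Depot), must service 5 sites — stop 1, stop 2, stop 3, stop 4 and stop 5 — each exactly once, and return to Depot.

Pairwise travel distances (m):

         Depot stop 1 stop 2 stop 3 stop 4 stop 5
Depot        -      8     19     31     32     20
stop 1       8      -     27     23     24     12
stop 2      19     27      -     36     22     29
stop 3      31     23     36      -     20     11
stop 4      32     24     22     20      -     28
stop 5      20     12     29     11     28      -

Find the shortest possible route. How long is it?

Shortest round trip = 92 m.

There are 60 distinct closed tours to check (reversals are equivalent).
Depot→stop 1→stop 2→stop 3→stop 4→stop 5→Depot: 8+27+36+20+28+20 = 139
Depot→stop 1→stop 2→stop 3→stop 5→stop 4→Depot: 8+27+36+11+28+32 = 142
Depot→stop 1→stop 2→stop 4→stop 3→stop 5→Depot: 8+27+22+20+11+20 = 108
Depot→stop 1→stop 2→stop 4→stop 5→stop 3→Depot: 8+27+22+28+11+31 = 127
Depot→stop 1→stop 2→stop 5→stop 3→stop 4→Depot: 8+27+29+11+20+32 = 127
Depot→stop 1→stop 2→stop 5→stop 4→stop 3→Depot: 8+27+29+28+20+31 = 143
Depot→stop 1→stop 3→stop 2→stop 4→stop 5→Depot: 8+23+36+22+28+20 = 137
Depot→stop 1→stop 3→stop 2→stop 5→stop 4→Depot: 8+23+36+29+28+32 = 156
Depot→stop 1→stop 3→stop 4→stop 2→stop 5→Depot: 8+23+20+22+29+20 = 122
Depot→stop 1→stop 3→stop 4→stop 5→stop 2→Depot: 8+23+20+28+29+19 = 127
Depot→stop 1→stop 3→stop 5→stop 2→stop 4→Depot: 8+23+11+29+22+32 = 125
Depot→stop 1→stop 3→stop 5→stop 4→stop 2→Depot: 8+23+11+28+22+19 = 111
Depot→stop 1→stop 4→stop 2→stop 3→stop 5→Depot: 8+24+22+36+11+20 = 121
Depot→stop 1→stop 4→stop 2→stop 5→stop 3→Depot: 8+24+22+29+11+31 = 125
… (46 more)
Depot→stop 1→stop 5→stop 3→stop 4→stop 2→Depot: 8+12+11+20+22+19 = 92  ← best
The minimum is 92.
One optimal route: Depot → stop 1 → stop 5 → stop 3 → stop 4 → stop 2 → Depot (or its reverse).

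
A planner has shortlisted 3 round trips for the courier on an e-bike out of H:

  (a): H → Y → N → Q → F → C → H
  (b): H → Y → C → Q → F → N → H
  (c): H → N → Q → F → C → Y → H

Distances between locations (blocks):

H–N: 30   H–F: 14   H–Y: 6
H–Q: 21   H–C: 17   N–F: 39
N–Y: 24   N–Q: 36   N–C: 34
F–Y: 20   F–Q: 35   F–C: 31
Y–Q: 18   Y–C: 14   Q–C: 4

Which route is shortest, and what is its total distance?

Shortest is (b), total 128 blocks.

(a): 6 + 24 + 36 + 35 + 31 + 17 = 149
(b): 6 + 14 + 4 + 35 + 39 + 30 = 128
(c): 30 + 36 + 35 + 31 + 14 + 6 = 152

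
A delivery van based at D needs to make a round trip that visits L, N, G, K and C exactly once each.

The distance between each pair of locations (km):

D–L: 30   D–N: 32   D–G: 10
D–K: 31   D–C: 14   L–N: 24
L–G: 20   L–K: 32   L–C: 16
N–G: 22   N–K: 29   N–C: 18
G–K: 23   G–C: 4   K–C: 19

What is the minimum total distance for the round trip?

There are 60 distinct closed tours to check (reversals are equivalent).
D → L → N → G → K → C → D: 30+24+22+23+19+14 = 132
D → L → N → G → C → K → D: 30+24+22+4+19+31 = 130
D → L → N → K → G → C → D: 30+24+29+23+4+14 = 124
D → L → N → K → C → G → D: 30+24+29+19+4+10 = 116
D → L → N → C → G → K → D: 30+24+18+4+23+31 = 130
D → L → N → C → K → G → D: 30+24+18+19+23+10 = 124
D → L → G → N → K → C → D: 30+20+22+29+19+14 = 134
D → L → G → N → C → K → D: 30+20+22+18+19+31 = 140
D → L → G → K → N → C → D: 30+20+23+29+18+14 = 134
D → L → G → K → C → N → D: 30+20+23+19+18+32 = 142
D → L → G → C → N → K → D: 30+20+4+18+29+31 = 132
D → L → G → C → K → N → D: 30+20+4+19+29+32 = 134
D → L → K → N → G → C → D: 30+32+29+22+4+14 = 131
D → L → K → N → C → G → D: 30+32+29+18+4+10 = 123
… (46 more)
D → G → C → L → N → K → D: 10+4+16+24+29+31 = 114  ← best
The minimum is 114.
One optimal route: D → G → C → L → N → K → D (or its reverse).

114 km — the shortest possible round trip.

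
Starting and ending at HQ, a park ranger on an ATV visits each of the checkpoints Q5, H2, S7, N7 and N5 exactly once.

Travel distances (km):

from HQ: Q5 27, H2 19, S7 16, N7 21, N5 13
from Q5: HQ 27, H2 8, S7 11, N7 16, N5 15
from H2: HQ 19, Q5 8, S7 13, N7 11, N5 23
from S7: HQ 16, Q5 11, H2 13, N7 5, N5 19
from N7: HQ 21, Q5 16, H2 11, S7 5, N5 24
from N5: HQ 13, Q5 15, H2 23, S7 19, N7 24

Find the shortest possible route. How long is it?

There are 60 distinct closed tours to check (reversals are equivalent).
HQ - Q5 - H2 - S7 - N7 - N5 - HQ: 27+8+13+5+24+13 = 90
HQ - Q5 - H2 - S7 - N5 - N7 - HQ: 27+8+13+19+24+21 = 112
HQ - Q5 - H2 - N7 - S7 - N5 - HQ: 27+8+11+5+19+13 = 83
HQ - Q5 - H2 - N7 - N5 - S7 - HQ: 27+8+11+24+19+16 = 105
HQ - Q5 - H2 - N5 - S7 - N7 - HQ: 27+8+23+19+5+21 = 103
HQ - Q5 - H2 - N5 - N7 - S7 - HQ: 27+8+23+24+5+16 = 103
HQ - Q5 - S7 - H2 - N7 - N5 - HQ: 27+11+13+11+24+13 = 99
HQ - Q5 - S7 - H2 - N5 - N7 - HQ: 27+11+13+23+24+21 = 119
HQ - Q5 - S7 - N7 - H2 - N5 - HQ: 27+11+5+11+23+13 = 90
HQ - Q5 - S7 - N7 - N5 - H2 - HQ: 27+11+5+24+23+19 = 109
HQ - Q5 - S7 - N5 - H2 - N7 - HQ: 27+11+19+23+11+21 = 112
HQ - Q5 - S7 - N5 - N7 - H2 - HQ: 27+11+19+24+11+19 = 111
HQ - Q5 - N7 - H2 - S7 - N5 - HQ: 27+16+11+13+19+13 = 99
HQ - Q5 - N7 - H2 - N5 - S7 - HQ: 27+16+11+23+19+16 = 112
… (46 more)
HQ - S7 - N7 - H2 - Q5 - N5 - HQ: 16+5+11+8+15+13 = 68  ← best
The minimum is 68.
One optimal route: HQ → S7 → N7 → H2 → Q5 → N5 → HQ (or its reverse).

68 km — the shortest possible round trip.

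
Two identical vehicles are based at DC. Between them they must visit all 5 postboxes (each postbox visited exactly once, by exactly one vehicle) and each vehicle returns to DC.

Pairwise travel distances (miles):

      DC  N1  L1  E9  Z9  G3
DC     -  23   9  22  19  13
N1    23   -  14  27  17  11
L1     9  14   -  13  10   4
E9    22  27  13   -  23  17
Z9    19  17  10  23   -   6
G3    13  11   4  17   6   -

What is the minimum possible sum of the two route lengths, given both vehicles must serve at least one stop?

103 miles — the smallest possible combined total.

There are 2^4 − 1 = 15 ways to divide the 5 stops into two non-empty groups. For each, the best each vehicle can do is its own shortest tour through its group:
  {N1} + {L1, E9, Z9, G3}: 46 + 64 = 110
  {L1} + {N1, E9, Z9, G3}: 18 + 85 = 103
  {N1, L1} + {E9, Z9, G3}: 46 + 64 = 110
  {E9} + {N1, L1, Z9, G3}: 44 + 59 = 103
  {N1, E9} + {L1, Z9, G3}: 72 + 38 = 110
  {L1, E9} + {N1, Z9, G3}: 44 + 59 = 103
  … (15 splits in total)
Best: vehicle 1 DC → L1 → DC = 18; vehicle 2 DC → N1 → Z9 → G3 → E9 → DC = 85; combined 103.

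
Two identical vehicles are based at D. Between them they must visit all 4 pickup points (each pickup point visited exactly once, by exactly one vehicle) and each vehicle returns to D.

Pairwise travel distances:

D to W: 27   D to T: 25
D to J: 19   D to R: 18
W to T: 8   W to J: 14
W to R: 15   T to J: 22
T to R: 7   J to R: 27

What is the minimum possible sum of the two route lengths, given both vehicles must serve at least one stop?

Minimum combined distance: 98.

Check every non-empty split of the stops between the two vehicles; for each half take its own optimal tour:
  {W} + {T, J, R}: 54 + 66 = 120
  {T} + {W, J, R}: 50 + 66 = 116
  {W, T} + {J, R}: 60 + 64 = 124
  {J} + {W, T, R}: 38 + 60 = 98
  {W, J} + {T, R}: 60 + 50 = 110
  {T, J} + {W, R}: 66 + 60 = 126
  … (7 splits in total)
Best: vehicle 1 D → J → D = 38; vehicle 2 D → W → T → R → D = 60; combined 98.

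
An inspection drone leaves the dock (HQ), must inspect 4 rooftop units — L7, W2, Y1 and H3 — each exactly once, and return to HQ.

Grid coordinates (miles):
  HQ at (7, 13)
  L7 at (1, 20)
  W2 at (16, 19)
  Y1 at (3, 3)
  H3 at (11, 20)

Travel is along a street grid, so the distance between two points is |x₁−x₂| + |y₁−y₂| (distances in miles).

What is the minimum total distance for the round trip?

With 4 stops there are 4!/2 = 12 distinct round trips (a route and its reverse cost the same).
HQ→L7→W2→Y1→H3→HQ: 13+16+29+25+11 = 94
HQ→L7→W2→H3→Y1→HQ: 13+16+6+25+14 = 74
HQ→L7→Y1→W2→H3→HQ: 13+19+29+6+11 = 78
HQ→L7→Y1→H3→W2→HQ: 13+19+25+6+15 = 78
HQ→L7→H3→W2→Y1→HQ: 13+10+6+29+14 = 72
HQ→L7→H3→Y1→W2→HQ: 13+10+25+29+15 = 92
HQ→W2→L7→Y1→H3→HQ: 15+16+19+25+11 = 86
HQ→W2→L7→H3→Y1→HQ: 15+16+10+25+14 = 80
HQ→W2→Y1→L7→H3→HQ: 15+29+19+10+11 = 84
HQ→W2→H3→L7→Y1→HQ: 15+6+10+19+14 = 64
HQ→Y1→L7→W2→H3→HQ: 14+19+16+6+11 = 66
HQ→Y1→W2→L7→H3→HQ: 14+29+16+10+11 = 80
The minimum is 64.
One optimal route: HQ → W2 → H3 → L7 → Y1 → HQ (or its reverse).

Minimum total distance: 64 miles.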